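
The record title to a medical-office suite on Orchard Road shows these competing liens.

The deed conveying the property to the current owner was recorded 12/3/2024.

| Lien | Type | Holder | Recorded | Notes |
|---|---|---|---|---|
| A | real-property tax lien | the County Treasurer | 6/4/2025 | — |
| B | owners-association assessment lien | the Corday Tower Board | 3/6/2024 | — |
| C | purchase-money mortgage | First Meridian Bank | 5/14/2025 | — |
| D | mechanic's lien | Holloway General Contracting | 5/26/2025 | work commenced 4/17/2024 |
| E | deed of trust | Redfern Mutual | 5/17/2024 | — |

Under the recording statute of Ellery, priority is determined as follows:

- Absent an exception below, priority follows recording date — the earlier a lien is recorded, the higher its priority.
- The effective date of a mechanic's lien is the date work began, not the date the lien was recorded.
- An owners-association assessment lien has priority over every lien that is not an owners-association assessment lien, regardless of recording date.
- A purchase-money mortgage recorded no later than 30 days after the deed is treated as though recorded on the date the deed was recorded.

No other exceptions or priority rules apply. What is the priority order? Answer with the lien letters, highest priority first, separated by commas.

B, D, E, C, A

Effective dates: C was recorded 162 days after the deed — beyond 30 days — so no relation-back applies; D relates back to 4/17/2024 (work commenced).
B, as an owners-association assessment lien, has superpriority and ranks first.
Among the remaining liens, by effective date: D (4/17/2024), E (5/17/2024), C (5/14/2025), A (6/4/2025).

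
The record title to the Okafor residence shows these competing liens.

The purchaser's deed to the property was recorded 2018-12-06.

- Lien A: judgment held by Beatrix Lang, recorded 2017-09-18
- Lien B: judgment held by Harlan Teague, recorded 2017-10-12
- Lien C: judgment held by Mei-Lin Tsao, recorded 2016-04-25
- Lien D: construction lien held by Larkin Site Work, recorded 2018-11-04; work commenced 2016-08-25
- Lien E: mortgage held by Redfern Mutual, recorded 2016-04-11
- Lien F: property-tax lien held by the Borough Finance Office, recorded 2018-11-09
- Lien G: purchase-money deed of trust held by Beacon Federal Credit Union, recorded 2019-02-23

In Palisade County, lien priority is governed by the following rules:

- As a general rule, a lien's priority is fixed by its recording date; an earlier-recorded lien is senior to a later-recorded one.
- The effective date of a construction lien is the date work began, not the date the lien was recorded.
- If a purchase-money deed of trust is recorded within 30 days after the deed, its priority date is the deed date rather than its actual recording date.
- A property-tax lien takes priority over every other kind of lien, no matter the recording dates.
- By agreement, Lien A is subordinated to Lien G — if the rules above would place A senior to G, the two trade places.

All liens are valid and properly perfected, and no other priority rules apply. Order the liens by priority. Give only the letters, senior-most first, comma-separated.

F, E, C, D, G, B, A

Adjusting effective dates: D is treated as recorded 2016-08-25, the work-commencement date; G was recorded 79 days after the deed — beyond 30 days — so no relation-back applies.
F is a property-tax lien and takes priority over every other lien.
Among the remaining liens, by effective date: E (2016-04-11), C (2016-04-25), D (2016-08-25), A (2017-09-18), B (2017-10-12), G (2019-02-23).
Because A would otherwise rank above G, the subordination swaps them.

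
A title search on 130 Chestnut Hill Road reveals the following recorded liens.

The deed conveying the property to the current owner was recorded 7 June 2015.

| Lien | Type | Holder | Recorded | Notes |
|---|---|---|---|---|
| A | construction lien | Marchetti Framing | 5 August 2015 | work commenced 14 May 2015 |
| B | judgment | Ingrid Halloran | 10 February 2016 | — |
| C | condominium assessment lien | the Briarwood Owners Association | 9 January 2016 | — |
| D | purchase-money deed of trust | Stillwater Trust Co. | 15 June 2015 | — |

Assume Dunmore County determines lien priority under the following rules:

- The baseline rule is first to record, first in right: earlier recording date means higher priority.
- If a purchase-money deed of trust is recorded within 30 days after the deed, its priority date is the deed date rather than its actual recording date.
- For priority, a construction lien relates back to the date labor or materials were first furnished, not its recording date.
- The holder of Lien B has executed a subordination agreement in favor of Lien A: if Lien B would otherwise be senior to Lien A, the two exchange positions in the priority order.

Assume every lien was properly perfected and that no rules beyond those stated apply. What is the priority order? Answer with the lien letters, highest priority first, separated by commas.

A, D, C, B

Adjusting effective dates: A relates back to 14 May 2015 (work commenced); D's effective date is the deed date, 7 June 2015.
By effective date, earliest first: A (14 May 2015), D (7 June 2015), C (9 January 2016), B (10 February 2016).
B is already junior to A, so the subordination agreement changes nothing.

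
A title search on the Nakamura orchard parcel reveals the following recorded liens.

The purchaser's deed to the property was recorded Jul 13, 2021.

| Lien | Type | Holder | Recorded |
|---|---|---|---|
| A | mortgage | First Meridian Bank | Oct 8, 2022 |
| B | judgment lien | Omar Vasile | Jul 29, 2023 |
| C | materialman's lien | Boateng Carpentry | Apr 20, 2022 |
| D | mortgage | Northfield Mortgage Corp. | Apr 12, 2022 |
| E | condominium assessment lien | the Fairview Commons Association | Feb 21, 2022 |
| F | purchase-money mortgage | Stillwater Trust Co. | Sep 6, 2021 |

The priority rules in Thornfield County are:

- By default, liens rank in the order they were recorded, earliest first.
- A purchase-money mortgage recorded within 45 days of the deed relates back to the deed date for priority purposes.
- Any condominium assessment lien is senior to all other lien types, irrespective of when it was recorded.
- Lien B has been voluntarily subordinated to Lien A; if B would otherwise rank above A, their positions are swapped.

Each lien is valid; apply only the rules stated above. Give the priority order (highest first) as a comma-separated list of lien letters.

Effective dates after the stated exceptions: F was recorded 55 days after the deed, outside the 45-day window, so it keeps its recording date.
E is a condominium assessment lien and takes priority over every other lien.
Remaining liens by effective date: F (Sep 6, 2021), D (Apr 12, 2022), C (Apr 20, 2022), A (Oct 8, 2022), B (Jul 29, 2023).
Since B is not senior to A, the subordination leaves the order unchanged.

E, F, D, C, A, B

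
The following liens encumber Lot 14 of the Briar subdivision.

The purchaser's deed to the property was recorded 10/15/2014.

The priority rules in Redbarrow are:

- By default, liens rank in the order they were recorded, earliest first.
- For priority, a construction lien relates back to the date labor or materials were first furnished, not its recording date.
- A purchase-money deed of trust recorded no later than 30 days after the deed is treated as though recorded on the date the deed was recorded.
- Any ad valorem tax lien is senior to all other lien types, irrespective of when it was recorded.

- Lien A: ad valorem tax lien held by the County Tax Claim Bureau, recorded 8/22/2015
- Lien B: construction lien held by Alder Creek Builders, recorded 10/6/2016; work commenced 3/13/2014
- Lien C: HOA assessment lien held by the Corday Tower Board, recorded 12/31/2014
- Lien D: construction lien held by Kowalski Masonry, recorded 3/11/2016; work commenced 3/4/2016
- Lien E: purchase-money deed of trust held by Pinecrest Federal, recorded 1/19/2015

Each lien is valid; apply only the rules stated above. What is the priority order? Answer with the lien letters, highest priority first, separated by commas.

A, B, C, E, D

Effective dates after the stated exceptions: B is treated as recorded 3/13/2014, the work-commencement date; D's effective date is 3/4/2016, when work began; E missed the 30-day window (96 days after the deed), so its recording date stands.
A is an ad valorem tax lien, so it outranks all other liens regardless of date.
Ordering the rest by effective date: B (3/13/2014), C (12/31/2014), E (1/19/2015), D (3/4/2016).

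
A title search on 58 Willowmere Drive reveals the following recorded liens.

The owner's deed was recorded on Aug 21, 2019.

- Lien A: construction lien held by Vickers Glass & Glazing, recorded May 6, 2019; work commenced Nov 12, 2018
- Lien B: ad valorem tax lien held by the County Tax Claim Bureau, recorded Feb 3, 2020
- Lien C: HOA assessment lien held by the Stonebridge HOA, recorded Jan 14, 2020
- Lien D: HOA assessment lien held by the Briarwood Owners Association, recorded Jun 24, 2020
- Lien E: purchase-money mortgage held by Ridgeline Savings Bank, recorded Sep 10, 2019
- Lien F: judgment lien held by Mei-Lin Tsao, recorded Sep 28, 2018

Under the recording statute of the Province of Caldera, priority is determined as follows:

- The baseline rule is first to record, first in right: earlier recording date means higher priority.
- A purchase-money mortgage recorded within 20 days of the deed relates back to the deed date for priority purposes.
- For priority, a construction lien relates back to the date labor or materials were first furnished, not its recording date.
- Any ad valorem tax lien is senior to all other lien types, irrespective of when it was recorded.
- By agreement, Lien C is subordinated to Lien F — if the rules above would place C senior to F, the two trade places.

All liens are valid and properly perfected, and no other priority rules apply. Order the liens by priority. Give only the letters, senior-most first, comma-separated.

B, F, A, E, C, D

First, effective dates: A is treated as recorded Nov 12, 2018, the work-commencement date; E relates back to the deed date Aug 21, 2019.
As an ad valorem tax lien, B is senior to every other lien.
Ordering the rest by effective date: F (Sep 28, 2018), A (Nov 12, 2018), E (Aug 21, 2019), C (Jan 14, 2020), D (Jun 24, 2020).
C is already junior to F, so the subordination agreement changes nothing.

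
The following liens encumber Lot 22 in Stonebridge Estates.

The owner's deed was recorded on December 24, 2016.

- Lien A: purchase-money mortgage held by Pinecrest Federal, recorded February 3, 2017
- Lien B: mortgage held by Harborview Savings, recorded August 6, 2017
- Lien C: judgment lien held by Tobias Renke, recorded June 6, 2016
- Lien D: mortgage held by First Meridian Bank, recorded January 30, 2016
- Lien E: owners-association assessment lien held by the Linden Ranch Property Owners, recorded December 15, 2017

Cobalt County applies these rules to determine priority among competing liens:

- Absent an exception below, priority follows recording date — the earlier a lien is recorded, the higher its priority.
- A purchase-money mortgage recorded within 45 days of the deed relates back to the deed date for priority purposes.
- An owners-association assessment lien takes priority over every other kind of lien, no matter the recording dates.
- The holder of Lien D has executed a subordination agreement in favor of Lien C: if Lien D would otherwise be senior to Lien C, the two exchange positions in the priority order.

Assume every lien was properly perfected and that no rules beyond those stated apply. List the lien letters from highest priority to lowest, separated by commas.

Adjusting effective dates: A was recorded within the 45-day window, so its effective date is the deed date December 24, 2016.
As an owners-association assessment lien, E is senior to every other lien.
Ordering the rest by effective date: D (January 30, 2016), C (June 6, 2016), A (December 24, 2016), B (August 6, 2017).
Because D would otherwise rank above C, the subordination swaps them.

E, C, D, A, B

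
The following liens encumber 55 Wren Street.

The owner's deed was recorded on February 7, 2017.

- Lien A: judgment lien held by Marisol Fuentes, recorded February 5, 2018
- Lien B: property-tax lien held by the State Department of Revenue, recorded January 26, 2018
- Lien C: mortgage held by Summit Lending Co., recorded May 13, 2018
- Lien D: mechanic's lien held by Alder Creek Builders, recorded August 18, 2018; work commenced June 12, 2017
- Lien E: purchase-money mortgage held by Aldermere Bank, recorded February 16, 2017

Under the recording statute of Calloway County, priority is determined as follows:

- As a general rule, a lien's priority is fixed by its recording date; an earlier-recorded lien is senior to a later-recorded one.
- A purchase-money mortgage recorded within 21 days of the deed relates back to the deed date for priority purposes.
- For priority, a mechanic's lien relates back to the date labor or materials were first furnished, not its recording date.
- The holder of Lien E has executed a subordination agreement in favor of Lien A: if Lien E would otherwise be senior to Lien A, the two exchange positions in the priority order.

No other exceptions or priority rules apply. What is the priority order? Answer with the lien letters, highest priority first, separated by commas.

A, D, B, E, C

Adjusting effective dates: D relates back to June 12, 2017 (work commenced); E relates back to the deed date February 7, 2017.
By effective date, earliest first: E (February 7, 2017), D (June 12, 2017), B (January 26, 2018), A (February 5, 2018), C (May 13, 2018).
E would otherwise be senior to A, so under the subordination agreement E and A exchange positions.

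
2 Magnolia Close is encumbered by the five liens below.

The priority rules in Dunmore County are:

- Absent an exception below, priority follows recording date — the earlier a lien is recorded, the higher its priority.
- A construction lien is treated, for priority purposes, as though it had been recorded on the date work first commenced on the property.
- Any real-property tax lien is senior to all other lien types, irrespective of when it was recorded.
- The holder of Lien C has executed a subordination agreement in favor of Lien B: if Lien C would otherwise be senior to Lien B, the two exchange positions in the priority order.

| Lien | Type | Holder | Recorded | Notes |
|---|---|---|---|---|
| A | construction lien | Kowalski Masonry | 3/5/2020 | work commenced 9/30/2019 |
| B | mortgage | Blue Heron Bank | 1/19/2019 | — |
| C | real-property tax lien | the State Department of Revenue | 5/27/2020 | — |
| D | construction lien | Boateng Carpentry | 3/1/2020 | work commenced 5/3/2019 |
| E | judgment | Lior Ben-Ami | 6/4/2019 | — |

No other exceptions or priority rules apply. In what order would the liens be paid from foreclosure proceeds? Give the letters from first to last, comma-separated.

Adjusting effective dates: A is treated as recorded 9/30/2019, the work-commencement date; D is treated as recorded 5/3/2019, the work-commencement date.
C is a real-property tax lien and takes priority over every other lien.
The other liens, earliest effective date first: B (1/19/2019), D (5/3/2019), E (6/4/2019), A (9/30/2019).
Because C would otherwise rank above B, the subordination swaps them.

B, C, D, E, A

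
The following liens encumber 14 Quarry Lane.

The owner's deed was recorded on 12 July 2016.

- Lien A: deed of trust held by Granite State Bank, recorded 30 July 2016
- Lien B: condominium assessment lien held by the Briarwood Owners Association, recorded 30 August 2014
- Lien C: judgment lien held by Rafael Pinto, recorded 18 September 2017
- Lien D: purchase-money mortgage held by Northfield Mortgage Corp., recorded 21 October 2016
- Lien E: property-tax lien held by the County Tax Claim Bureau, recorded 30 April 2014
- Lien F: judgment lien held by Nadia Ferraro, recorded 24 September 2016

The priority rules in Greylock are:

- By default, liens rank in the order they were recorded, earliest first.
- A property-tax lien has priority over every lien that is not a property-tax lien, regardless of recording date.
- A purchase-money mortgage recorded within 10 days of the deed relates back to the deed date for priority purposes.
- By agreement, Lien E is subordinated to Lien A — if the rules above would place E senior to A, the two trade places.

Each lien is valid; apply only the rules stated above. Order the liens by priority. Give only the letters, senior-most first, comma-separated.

A, B, E, F, D, C

Effective dates: D was recorded 101 days after the deed — beyond 10 days — so no relation-back applies.
E is a property-tax lien, so it outranks all other liens regardless of date.
Among the remaining liens, by effective date: B (30 August 2014), A (30 July 2016), F (24 September 2016), D (21 October 2016), C (18 September 2017).
The subordination applies — E was senior to A — so E and A swap.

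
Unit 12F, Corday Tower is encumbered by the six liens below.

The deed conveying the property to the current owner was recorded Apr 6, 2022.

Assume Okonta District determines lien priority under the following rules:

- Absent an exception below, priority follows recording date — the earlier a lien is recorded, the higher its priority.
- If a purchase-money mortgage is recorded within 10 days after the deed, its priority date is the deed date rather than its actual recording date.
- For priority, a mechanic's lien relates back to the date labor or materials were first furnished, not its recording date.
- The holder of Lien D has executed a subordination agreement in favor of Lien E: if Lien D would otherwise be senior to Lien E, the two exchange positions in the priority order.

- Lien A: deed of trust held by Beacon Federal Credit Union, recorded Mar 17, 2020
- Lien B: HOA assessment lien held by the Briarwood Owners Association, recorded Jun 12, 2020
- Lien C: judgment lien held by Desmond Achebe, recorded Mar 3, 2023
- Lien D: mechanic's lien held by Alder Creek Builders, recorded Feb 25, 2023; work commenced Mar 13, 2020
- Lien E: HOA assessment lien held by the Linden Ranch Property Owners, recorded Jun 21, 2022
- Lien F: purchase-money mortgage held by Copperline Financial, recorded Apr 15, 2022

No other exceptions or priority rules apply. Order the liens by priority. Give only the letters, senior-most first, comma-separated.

E, A, B, F, D, C

Effective dates after the stated exceptions: D's effective date is Mar 13, 2020, when work began; F was recorded within the 10-day window, so its effective date is the deed date Apr 6, 2022.
Sorted by effective date: D (Mar 13, 2020), A (Mar 17, 2020), B (Jun 12, 2020), F (Apr 6, 2022), E (Jun 21, 2022), C (Mar 3, 2023).
D is senior to E before the subordination, so the two trade places.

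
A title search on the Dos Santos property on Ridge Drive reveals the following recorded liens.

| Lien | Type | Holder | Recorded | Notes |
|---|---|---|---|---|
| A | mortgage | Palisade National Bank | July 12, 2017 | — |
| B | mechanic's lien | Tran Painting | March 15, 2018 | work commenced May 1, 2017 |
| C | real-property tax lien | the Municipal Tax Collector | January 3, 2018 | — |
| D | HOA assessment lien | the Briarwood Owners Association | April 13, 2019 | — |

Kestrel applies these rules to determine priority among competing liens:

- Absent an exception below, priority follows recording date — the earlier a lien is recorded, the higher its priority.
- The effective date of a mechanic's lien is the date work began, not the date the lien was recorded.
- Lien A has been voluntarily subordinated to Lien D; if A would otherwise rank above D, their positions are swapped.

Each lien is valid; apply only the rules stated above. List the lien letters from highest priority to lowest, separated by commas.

B, D, C, A

Effective dates after the stated exceptions: B's effective date is May 1, 2017, when work began.
Ordering by effective date: B (May 1, 2017), A (July 12, 2017), C (January 3, 2018), D (April 13, 2019).
Because A would otherwise rank above D, the subordination swaps them.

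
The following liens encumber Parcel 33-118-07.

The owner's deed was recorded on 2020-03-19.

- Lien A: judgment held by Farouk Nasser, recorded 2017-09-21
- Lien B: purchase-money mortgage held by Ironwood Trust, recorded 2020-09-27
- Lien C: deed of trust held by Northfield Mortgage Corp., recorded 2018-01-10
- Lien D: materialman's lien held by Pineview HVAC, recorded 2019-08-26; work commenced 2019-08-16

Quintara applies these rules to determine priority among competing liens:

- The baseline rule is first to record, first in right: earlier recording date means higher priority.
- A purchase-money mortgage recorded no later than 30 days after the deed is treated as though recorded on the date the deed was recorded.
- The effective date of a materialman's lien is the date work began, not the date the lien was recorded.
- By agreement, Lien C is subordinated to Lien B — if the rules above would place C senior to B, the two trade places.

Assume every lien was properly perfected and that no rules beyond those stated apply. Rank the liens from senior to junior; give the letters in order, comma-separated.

Adjusting effective dates: B was recorded 192 days after the deed — beyond 30 days — so no relation-back applies; D is treated as recorded 2019-08-16, the work-commencement date.
Sorted by effective date: A (2017-09-21), C (2018-01-10), D (2019-08-16), B (2020-09-27).
C is senior to B before the subordination, so the two trade places.

A, B, D, C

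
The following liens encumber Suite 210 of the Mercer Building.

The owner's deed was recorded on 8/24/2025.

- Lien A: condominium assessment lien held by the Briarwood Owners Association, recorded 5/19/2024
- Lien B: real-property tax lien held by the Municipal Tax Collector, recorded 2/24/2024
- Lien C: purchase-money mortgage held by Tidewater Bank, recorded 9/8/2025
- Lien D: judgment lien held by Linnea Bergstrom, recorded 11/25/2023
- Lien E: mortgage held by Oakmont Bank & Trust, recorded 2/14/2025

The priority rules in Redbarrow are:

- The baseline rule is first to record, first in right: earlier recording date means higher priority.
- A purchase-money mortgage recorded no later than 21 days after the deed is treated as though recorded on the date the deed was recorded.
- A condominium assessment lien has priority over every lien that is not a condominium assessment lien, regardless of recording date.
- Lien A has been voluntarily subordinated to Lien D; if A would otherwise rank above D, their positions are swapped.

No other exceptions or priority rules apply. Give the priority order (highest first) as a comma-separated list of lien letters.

D, A, B, E, C

Effective dates: C's effective date is the deed date, 8/24/2025.
A, as a condominium assessment lien, has superpriority and ranks first.
Ordering the rest by effective date: D (11/25/2023), B (2/24/2024), E (2/14/2025), C (8/24/2025).
The subordination applies — A was senior to D — so A and D swap.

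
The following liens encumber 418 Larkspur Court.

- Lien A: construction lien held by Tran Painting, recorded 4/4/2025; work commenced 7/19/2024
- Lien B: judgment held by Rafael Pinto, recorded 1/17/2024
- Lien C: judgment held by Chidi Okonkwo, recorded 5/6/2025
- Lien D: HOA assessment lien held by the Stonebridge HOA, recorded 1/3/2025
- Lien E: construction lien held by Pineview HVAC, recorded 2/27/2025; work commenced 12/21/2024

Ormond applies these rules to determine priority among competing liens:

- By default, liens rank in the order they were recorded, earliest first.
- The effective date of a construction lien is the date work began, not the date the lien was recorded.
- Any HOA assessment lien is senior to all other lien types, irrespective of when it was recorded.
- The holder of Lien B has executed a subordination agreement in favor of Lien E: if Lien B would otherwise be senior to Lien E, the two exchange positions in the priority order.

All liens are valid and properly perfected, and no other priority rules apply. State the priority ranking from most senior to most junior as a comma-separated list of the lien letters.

D, E, A, B, C

Adjusting effective dates: A relates back to 7/19/2024 (work commenced); E relates back to 12/21/2024 (work commenced).
D is an HOA assessment lien, so it outranks all other liens regardless of date.
The other liens, earliest effective date first: B (1/17/2024), A (7/19/2024), E (12/21/2024), C (5/6/2025).
Because B would otherwise rank above E, the subordination swaps them.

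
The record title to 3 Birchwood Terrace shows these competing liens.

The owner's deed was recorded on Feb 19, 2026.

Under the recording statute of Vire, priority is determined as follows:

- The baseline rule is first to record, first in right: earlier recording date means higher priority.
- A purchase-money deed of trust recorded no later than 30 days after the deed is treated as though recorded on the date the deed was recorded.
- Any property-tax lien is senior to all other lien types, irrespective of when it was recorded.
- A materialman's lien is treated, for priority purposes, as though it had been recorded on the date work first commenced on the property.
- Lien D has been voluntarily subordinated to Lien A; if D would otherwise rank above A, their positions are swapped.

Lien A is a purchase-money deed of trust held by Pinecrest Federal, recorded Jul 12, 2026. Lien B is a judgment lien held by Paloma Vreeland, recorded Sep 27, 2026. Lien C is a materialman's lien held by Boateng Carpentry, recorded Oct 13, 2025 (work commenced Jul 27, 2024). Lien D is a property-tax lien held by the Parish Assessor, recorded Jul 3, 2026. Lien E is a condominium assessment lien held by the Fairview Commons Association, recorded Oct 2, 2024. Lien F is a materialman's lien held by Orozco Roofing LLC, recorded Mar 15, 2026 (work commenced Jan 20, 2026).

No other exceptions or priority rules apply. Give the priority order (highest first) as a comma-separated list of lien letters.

First, effective dates: A was recorded 143 days after the deed — beyond 30 days — so no relation-back applies; C relates back to Jul 27, 2024 (work commenced); F relates back to Jan 20, 2026 (work commenced).
As a property-tax lien, D is senior to every other lien.
Among the remaining liens, by effective date: C (Jul 27, 2024), E (Oct 2, 2024), F (Jan 20, 2026), A (Jul 12, 2026), B (Sep 27, 2026).
D is senior to A before the subordination, so the two trade places.

A, C, E, F, D, B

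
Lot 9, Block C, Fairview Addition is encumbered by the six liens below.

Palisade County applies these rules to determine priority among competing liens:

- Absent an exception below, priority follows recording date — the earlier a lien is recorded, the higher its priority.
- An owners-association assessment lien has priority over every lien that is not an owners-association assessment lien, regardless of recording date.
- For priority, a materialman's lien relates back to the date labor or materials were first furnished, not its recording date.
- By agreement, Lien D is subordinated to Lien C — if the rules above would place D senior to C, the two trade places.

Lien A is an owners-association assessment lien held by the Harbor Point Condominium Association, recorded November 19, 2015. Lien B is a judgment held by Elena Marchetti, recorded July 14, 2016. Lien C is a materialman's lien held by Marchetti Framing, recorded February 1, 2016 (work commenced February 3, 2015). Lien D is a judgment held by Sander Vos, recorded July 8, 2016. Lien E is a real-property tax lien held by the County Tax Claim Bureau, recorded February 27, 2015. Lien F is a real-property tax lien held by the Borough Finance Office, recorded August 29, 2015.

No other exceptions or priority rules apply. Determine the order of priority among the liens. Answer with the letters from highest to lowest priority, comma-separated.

A, C, E, F, D, B

Effective dates after the stated exceptions: C is treated as recorded February 3, 2015, the work-commencement date.
A, as an owners-association assessment lien, has superpriority and ranks first.
Ordering the rest by effective date: C (February 3, 2015), E (February 27, 2015), F (August 29, 2015), D (July 8, 2016), B (July 14, 2016).
Since D is not senior to C, the subordination leaves the order unchanged.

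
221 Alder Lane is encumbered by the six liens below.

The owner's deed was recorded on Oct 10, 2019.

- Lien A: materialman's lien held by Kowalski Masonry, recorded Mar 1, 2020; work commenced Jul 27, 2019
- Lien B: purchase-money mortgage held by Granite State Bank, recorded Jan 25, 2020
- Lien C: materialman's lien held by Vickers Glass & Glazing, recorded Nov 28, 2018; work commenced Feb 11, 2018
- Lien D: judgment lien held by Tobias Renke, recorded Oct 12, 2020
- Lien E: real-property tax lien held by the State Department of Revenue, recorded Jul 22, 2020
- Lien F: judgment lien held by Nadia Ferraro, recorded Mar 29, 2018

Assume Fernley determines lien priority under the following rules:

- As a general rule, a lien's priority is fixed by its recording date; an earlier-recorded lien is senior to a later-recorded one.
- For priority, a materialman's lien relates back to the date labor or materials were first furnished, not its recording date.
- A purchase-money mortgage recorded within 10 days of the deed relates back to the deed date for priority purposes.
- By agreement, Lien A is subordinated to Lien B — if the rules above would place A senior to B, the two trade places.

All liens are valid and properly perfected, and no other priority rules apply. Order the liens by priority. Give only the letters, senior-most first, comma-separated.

C, F, B, A, E, D

Adjusting effective dates: A is treated as recorded Jul 27, 2019, the work-commencement date; B was recorded 107 days after the deed — beyond 10 days — so no relation-back applies; C's effective date is Feb 11, 2018, when work began.
Ordering by effective date: C (Feb 11, 2018), F (Mar 29, 2018), A (Jul 27, 2019), B (Jan 25, 2020), E (Jul 22, 2020), D (Oct 12, 2020).
Because A would otherwise rank above B, the subordination swaps them.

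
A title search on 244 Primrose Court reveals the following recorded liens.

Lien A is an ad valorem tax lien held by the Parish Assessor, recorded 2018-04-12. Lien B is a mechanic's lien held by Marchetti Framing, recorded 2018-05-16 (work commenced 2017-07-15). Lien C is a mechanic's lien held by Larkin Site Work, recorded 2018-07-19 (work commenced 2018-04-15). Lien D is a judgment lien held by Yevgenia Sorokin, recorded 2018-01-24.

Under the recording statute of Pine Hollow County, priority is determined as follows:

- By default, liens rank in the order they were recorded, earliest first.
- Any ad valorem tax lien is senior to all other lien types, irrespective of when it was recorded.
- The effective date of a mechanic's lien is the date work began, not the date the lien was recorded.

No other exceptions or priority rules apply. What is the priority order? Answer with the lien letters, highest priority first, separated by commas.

A, B, D, C

First, effective dates: B relates back to 2017-07-15 (work commenced); C is treated as recorded 2018-04-15, the work-commencement date.
A is an ad valorem tax lien, so it outranks all other liens regardless of date.
Ordering the rest by effective date: B (2017-07-15), D (2018-01-24), C (2018-04-15).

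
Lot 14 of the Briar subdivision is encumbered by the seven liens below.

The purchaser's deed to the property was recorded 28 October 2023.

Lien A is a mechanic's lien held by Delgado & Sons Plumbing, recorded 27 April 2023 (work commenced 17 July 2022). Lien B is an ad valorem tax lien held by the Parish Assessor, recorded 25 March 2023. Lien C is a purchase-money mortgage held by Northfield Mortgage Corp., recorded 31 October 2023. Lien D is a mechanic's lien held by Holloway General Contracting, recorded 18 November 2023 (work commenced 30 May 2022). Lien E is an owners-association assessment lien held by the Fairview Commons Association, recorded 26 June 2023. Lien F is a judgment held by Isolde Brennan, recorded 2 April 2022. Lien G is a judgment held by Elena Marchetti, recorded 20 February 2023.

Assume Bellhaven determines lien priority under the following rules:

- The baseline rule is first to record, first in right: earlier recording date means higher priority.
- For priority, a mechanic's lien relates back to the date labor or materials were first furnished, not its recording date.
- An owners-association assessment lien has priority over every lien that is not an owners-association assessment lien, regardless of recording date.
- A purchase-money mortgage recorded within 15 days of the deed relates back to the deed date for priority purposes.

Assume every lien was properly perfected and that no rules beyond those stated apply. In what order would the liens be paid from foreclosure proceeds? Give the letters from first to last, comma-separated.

E, F, D, A, G, B, C

Adjusting effective dates: A relates back to 17 July 2022 (work commenced); C's effective date is the deed date, 28 October 2023; D relates back to 30 May 2022 (work commenced).
E is an owners-association assessment lien, so it outranks all other liens regardless of date.
Among the remaining liens, by effective date: F (2 April 2022), D (30 May 2022), A (17 July 2022), G (20 February 2023), B (25 March 2023), C (28 October 2023).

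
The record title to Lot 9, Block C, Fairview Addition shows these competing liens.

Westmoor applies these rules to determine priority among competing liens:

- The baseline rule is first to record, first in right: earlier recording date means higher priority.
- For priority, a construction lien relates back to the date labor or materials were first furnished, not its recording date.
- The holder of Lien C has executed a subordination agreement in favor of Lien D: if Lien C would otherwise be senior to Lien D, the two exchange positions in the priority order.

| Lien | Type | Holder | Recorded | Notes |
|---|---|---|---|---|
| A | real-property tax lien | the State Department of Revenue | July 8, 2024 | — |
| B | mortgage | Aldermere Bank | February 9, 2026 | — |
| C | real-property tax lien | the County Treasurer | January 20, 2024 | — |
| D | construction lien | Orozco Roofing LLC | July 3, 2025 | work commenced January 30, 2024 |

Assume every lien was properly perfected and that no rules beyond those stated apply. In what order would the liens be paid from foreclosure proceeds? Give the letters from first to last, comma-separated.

Adjusting effective dates: D's effective date is January 30, 2024, when work began.
By effective date, earliest first: C (January 20, 2024), D (January 30, 2024), A (July 8, 2024), B (February 9, 2026).
C is senior to D before the subordination, so the two trade places.

D, C, A, B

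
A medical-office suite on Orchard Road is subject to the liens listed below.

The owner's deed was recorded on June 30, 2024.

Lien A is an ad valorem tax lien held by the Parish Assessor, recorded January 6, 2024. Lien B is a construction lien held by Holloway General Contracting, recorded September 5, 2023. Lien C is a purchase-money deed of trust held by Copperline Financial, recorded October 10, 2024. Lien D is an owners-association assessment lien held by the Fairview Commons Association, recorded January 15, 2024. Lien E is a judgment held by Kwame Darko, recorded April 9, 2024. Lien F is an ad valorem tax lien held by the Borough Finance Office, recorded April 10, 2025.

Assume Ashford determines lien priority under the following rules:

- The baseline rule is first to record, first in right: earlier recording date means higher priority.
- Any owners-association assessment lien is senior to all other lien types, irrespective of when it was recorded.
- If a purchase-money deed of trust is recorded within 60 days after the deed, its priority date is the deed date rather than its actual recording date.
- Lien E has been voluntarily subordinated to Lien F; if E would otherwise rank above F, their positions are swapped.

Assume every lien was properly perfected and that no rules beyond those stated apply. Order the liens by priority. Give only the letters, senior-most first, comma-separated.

D, B, A, F, C, E

First, effective dates: C missed the 60-day window (102 days after the deed), so its recording date stands.
As an owners-association assessment lien, D is senior to every other lien.
Among the remaining liens, by effective date: B (September 5, 2023), A (January 6, 2024), E (April 9, 2024), C (October 10, 2024), F (April 10, 2025).
Because E would otherwise rank above F, the subordination swaps them.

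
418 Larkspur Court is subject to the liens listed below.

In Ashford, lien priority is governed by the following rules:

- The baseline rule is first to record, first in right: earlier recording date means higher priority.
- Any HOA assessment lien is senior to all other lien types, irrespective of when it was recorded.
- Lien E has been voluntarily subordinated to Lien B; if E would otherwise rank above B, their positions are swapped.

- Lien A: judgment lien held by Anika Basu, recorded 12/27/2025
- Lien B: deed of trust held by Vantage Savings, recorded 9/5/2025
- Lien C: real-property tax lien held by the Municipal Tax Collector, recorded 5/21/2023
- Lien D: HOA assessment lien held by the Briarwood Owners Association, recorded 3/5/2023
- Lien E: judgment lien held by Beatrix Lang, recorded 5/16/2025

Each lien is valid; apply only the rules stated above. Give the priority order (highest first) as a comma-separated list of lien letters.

D, C, B, E, A

D, as an HOA assessment lien, has superpriority and ranks first.
Among the remaining liens, by effective date: C (5/21/2023), E (5/16/2025), B (9/5/2025), A (12/27/2025).
Because E would otherwise rank above B, the subordination swaps them.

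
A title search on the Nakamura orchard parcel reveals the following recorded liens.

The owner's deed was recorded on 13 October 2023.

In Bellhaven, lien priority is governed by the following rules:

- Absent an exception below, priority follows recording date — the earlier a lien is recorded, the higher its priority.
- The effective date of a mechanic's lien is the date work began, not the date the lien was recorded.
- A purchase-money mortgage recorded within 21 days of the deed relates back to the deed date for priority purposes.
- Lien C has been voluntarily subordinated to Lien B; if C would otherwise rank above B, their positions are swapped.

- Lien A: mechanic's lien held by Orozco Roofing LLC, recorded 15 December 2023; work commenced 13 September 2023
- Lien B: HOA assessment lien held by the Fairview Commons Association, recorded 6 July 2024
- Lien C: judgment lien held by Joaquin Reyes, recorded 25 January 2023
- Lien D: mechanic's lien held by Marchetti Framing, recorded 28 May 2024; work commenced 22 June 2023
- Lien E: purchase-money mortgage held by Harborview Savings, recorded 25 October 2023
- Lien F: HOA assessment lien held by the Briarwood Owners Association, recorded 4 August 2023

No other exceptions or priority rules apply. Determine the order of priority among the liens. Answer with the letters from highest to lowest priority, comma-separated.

B, D, F, A, E, C

First, effective dates: A's effective date is 13 September 2023, when work began; D relates back to 22 June 2023 (work commenced); E was recorded within the 21-day window, so its effective date is the deed date 13 October 2023.
By effective date: C (25 January 2023), D (22 June 2023), F (4 August 2023), A (13 September 2023), E (13 October 2023), B (6 July 2024).
C is senior to B before the subordination, so the two trade places.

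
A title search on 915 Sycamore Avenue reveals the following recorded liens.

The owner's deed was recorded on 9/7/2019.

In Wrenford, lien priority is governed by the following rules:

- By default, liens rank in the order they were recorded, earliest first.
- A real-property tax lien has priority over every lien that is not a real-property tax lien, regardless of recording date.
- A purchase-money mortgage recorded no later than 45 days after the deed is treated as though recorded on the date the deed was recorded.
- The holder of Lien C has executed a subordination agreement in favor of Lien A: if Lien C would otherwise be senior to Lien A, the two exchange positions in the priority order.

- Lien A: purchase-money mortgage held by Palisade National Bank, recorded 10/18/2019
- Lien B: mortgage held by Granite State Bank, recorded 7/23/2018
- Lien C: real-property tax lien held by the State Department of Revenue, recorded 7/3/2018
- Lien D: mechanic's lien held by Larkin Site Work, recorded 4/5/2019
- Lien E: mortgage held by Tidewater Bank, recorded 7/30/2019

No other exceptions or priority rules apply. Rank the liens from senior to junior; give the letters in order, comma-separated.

A, B, D, E, C

First, effective dates: A was recorded within the 45-day window, so its effective date is the deed date 9/7/2019.
C is a real-property tax lien, so it outranks all other liens regardless of date.
Ordering the rest by effective date: B (7/23/2018), D (4/5/2019), E (7/30/2019), A (9/7/2019).
C would otherwise be senior to A, so under the subordination agreement C and A exchange positions.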